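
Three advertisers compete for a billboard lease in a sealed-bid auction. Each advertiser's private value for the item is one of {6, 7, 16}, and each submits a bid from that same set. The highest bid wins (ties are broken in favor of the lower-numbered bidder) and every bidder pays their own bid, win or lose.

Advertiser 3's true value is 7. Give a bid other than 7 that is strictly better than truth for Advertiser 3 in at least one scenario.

Suppose Advertiser 1 bids 6 and Advertiser 2 bids 7.
Bid 7: loses but pays 7, utility -7.
Bid 6: loses but pays 6, utility -6.
So bidding 6 beats truth here (-6 > -7).

6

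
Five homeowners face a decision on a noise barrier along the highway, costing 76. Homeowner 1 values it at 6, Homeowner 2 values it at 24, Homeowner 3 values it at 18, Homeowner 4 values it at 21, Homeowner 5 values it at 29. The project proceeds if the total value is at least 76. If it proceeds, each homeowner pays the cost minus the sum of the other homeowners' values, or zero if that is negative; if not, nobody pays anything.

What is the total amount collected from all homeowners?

Total value 98 ≥ cost 76, so it is built.
Homeowner 1: others sum to 92; max(0, 76 - 92) = 0.
Homeowner 2: others sum to 74; max(0, 76 - 74) = 2.
Homeowner 3: others sum to 80; max(0, 76 - 80) = 0.
Homeowner 4: others sum to 77; max(0, 76 - 77) = 0.
Homeowner 5: others sum to 69; max(0, 76 - 69) = 7.
Total collected = 0 + 2 + 0 + 0 + 7 = 9.

9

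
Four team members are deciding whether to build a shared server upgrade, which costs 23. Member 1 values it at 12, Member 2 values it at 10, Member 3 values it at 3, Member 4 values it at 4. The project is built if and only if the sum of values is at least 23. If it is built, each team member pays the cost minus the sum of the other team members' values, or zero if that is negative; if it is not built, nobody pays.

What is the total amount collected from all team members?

Total value 29 ≥ cost 23, so it is built.
Member 1: others sum to 17; max(0, 23 - 17) = 6.
Member 2: others sum to 19; max(0, 23 - 19) = 4.
Member 3: others sum to 26; max(0, 23 - 26) = 0.
Member 4: others sum to 25; max(0, 23 - 25) = 0.
Total collected = 6 + 4 + 0 + 0 = 10.

10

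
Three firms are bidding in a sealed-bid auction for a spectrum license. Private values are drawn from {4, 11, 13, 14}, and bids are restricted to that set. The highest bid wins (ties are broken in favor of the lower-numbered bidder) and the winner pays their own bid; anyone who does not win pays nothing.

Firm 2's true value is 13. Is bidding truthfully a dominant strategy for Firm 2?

Consider the case where Firm 1 bids 4 and Firm 3 bids 4.
Truthful bid 13: wins, pays 13, utility 13 - 13 = 0.
Bid 11 instead: wins, pays 11, utility 13 - 11 = 2.
Since 2 > 0, bidding 11 is strictly better here, so truthful bidding is not dominant.

No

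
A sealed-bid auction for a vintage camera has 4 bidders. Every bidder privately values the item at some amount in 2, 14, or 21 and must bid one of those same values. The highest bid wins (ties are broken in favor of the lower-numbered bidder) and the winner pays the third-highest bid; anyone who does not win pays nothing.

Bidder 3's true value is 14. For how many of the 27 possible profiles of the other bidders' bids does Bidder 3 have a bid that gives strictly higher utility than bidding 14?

3

Others bid (2, 2, 21): truth gives 0; bid 21 gives 12 > 0. Violating.
Others bid (2, 14, 2): truth gives 0; bid 21 gives 12 > 0. Violating.
Others bid (14, 2, 2): truth gives 0; bid 21 gives 12 > 0. Violating.
Others bid (2, 2, 2): truth gives 12; no alternative beats it.
Others bid (2, 2, 14): truth gives 12; no alternative beats it.
(Checking all 27 profiles: 3 have a profitable deviation, 24 do not.)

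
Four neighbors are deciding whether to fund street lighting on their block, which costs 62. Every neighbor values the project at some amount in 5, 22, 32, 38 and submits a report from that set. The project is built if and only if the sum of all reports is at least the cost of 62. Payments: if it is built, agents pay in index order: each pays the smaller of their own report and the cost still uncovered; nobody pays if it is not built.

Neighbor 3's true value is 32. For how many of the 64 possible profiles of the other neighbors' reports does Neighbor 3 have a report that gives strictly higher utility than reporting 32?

Others report (5, 5, 32): truth gives 0; report 22 gives 10 > 0. Violating.
Others report (5, 5, 38): truth gives 0; report 22 gives 10 > 0. Violating.
Others report (5, 22, 22): truth gives 0; report 22 gives 10 > 0. Violating.
Others report (5, 22, 32): truth gives 0; report 5 gives 27 > 0. Violating.
Others report (5, 5, 5): truth gives 0; no alternative beats it.
Others report (5, 5, 22): truth gives 0; no alternative beats it.
(Checking all 64 profiles: 33 have a profitable deviation, 31 do not.)

33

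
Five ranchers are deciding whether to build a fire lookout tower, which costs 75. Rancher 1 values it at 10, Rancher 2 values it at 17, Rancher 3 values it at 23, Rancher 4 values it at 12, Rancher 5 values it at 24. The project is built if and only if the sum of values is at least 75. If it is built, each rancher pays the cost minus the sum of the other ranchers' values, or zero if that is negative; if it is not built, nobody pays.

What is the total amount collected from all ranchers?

32

Total value 86 ≥ cost 75, so it is built.
Rancher 1: others sum to 76; max(0, 75 - 76) = 0.
Rancher 2: others sum to 69; max(0, 75 - 69) = 6.
Rancher 3: others sum to 63; max(0, 75 - 63) = 12.
Rancher 4: others sum to 74; max(0, 75 - 74) = 1.
Rancher 5: others sum to 62; max(0, 75 - 62) = 13.
Total collected = 0 + 6 + 12 + 1 + 13 = 32.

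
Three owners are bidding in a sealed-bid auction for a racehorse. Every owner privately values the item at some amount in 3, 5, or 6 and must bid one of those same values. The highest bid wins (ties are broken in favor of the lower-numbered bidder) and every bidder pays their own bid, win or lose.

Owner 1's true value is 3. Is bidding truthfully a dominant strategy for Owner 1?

No

Consider the case where Owner 2 bids 3 and Owner 3 bids 5.
Truthful bid 3: loses but pays 3, utility -3.
Bid 5 instead: wins, pays 5, utility 3 - 5 = -2.
Since -2 > -3, bidding 5 is strictly better here, so truthful bidding is not dominant.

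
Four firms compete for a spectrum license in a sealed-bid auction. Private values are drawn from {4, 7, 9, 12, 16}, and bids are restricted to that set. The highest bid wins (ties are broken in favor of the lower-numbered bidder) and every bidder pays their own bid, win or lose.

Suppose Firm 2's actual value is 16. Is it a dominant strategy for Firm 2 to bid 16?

No

Consider the case where Firm 1 bids 4, Firm 3 bids 4 and Firm 4 bids 4.
Truthful bid 16: wins, pays 16, utility 16 - 16 = 0.
Bid 7 instead: wins, pays 7, utility 16 - 7 = 9.
Since 9 > 0, bidding 7 is strictly better here, so truthful bidding is not dominant.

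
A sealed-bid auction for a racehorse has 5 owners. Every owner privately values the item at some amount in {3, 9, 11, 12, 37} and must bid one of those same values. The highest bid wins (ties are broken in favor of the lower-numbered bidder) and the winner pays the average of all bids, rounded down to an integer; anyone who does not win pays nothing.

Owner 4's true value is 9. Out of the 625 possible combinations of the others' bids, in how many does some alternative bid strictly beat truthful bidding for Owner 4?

54

Others bid (3, 3, 3, 11): truth gives 0; bid 11 gives 3 > 0. Violating.
Others bid (3, 3, 3, 12): truth gives 0; bid 12 gives 3 > 0. Violating.
Others bid (3, 3, 9, 3): truth gives 0; bid 11 gives 4 > 0. Violating.
Others bid (3, 3, 9, 9): truth gives 0; bid 11 gives 2 > 0. Violating.
Others bid (3, 3, 3, 3): truth gives 5; no alternative beats it.
Others bid (3, 3, 3, 9): truth gives 4; no alternative beats it.
(Checking all 625 profiles: 54 have a profitable deviation, 571 do not.)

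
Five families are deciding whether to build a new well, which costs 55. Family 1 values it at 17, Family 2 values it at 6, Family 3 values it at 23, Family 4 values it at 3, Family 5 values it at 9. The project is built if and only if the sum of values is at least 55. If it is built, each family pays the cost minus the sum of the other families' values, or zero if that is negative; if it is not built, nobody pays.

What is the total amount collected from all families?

43

Total value 58 ≥ cost 55, so it is built.
Family 1: others sum to 41; max(0, 55 - 41) = 14.
Family 2: others sum to 52; max(0, 55 - 52) = 3.
Family 3: others sum to 35; max(0, 55 - 35) = 20.
Family 4: others sum to 55; max(0, 55 - 55) = 0.
Family 5: others sum to 49; max(0, 55 - 49) = 6.
Total collected = 14 + 3 + 20 + 0 + 6 = 43.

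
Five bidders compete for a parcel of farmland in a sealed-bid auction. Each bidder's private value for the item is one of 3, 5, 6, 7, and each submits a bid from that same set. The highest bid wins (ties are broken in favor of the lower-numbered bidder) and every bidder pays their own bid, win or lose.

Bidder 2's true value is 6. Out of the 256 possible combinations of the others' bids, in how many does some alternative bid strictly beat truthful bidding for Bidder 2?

210

Others bid (3, 3, 3, 3): truth gives 0; bid 5 gives 1 > 0. Violating.
Others bid (3, 3, 3, 5): truth gives 0; bid 5 gives 1 > 0. Violating.
Others bid (3, 3, 3, 7): truth gives -6; bid 7 gives -1 > -6. Violating.
Others bid (3, 3, 5, 3): truth gives 0; bid 5 gives 1 > 0. Violating.
Others bid (3, 3, 3, 6): truth gives 0; no alternative beats it.
Others bid (3, 3, 5, 6): truth gives 0; no alternative beats it.
(Checking all 256 profiles: 210 have a profitable deviation, 46 do not.)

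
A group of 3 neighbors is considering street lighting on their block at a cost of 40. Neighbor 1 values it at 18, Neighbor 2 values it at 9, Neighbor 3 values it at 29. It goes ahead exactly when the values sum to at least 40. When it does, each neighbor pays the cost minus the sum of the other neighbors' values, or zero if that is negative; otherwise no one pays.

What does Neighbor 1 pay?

2

Total value 56 ≥ cost 40, so the project is built.
The other neighbors' values sum to 38.
Cost minus that sum is 40 - 38 = 2.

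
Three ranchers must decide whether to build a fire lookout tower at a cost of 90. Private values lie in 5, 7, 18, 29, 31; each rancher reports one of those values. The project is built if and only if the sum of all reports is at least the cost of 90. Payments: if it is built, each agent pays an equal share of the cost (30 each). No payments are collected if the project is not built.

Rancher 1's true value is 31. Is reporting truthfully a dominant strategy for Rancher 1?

Yes

Check each profile of the others' reports and compare truth against every alternative report.
Others report (29, 31): truth gives 1, best alternative gives 0.
Others report (31, 29): truth gives 1, best alternative gives 0.
Others report (31, 31): truth gives 1, best alternative gives 1.
Others report (5, 5): truth gives 0, best alternative gives 0.
Others report (5, 7): truth gives 0, best alternative gives 0.
Others report (5, 18): truth gives 0, best alternative gives 0.
(Remaining 19 profiles checked similarly; truth is weakly best in each.)
In every case the truthful report is at least as good as any alternative, so it is a dominant strategy.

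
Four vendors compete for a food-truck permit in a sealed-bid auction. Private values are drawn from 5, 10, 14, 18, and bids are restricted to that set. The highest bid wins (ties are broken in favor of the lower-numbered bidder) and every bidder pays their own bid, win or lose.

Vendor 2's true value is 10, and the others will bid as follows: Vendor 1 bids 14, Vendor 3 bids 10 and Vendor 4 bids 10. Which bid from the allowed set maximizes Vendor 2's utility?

Bid 5: loses but pays 5, utility -5.
Bid 10: loses but pays 10, utility -10.
Bid 14: loses but pays 14, utility -14.
Bid 18: wins, pays 18, utility 10 - 18 = -8.
The best choice is 5 with utility -5.

5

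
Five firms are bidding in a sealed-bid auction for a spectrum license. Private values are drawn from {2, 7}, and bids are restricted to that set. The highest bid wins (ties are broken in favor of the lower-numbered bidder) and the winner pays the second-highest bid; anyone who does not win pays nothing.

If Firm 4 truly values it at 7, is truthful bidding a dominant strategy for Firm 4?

Yes

Check each profile of the others' bids and compare truth against every alternative bid.
Others bid (2, 2, 2, 2): truth gives 5, best alternative gives 0.
Others bid (2, 2, 2, 7): truth gives 0, best alternative gives 0.
Others bid (2, 2, 7, 2): truth gives 0, best alternative gives 0.
Others bid (2, 2, 7, 7): truth gives 0, best alternative gives 0.
Others bid (2, 7, 2, 2): truth gives 0, best alternative gives 0.
Others bid (2, 7, 2, 7): truth gives 0, best alternative gives 0.
(Remaining 10 profiles checked similarly; truth is weakly best in each.)
In every case the truthful bid is at least as good as any alternative, so it is a dominant strategy.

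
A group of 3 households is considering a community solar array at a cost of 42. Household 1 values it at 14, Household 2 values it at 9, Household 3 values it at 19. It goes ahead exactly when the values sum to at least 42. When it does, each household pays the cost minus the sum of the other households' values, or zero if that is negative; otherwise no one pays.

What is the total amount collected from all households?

Total value 42 ≥ cost 42, so it is built.
Household 1: others sum to 28; max(0, 42 - 28) = 14.
Household 2: others sum to 33; max(0, 42 - 33) = 9.
Household 3: others sum to 23; max(0, 42 - 23) = 19.
Total collected = 14 + 9 + 19 = 42.

42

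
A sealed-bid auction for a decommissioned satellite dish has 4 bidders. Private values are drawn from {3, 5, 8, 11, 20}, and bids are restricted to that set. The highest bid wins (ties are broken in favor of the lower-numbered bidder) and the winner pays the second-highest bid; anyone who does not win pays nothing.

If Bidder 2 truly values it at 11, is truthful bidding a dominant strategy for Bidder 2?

Check each profile of the others' bids and compare truth against every alternative bid.
Others bid (3, 3, 3): truth gives 8, best alternative gives 8.
Others bid (3, 3, 5): truth gives 6, best alternative gives 6.
Others bid (3, 5, 3): truth gives 6, best alternative gives 6.
Others bid (3, 5, 5): truth gives 6, best alternative gives 6.
Others bid (5, 3, 3): truth gives 6, best alternative gives 6.
Others bid (5, 3, 5): truth gives 6, best alternative gives 6.
(Remaining 119 profiles checked similarly; truth is weakly best in each.)
In every case the truthful bid is at least as good as any alternative, so it is a dominant strategy.

Yes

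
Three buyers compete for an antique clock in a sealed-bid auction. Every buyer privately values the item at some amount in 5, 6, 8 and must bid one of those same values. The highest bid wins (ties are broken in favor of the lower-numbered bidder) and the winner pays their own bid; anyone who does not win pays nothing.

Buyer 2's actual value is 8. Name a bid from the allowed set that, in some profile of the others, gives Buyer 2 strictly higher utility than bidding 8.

Suppose Buyer 1 bids 5 and Buyer 3 bids 5.
Bid 8: wins, pays 8, utility 8 - 8 = 0.
Bid 6: wins, pays 6, utility 8 - 6 = 2.
So bidding 6 beats truth here (2 > 0).

6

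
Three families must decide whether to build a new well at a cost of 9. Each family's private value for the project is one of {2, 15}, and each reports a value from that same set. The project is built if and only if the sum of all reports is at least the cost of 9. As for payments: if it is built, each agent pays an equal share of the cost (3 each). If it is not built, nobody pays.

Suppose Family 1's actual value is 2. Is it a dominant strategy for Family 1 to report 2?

Check each profile of the others' reports and compare truth against every alternative report.
Others report (2, 2): truth gives 0, best alternative gives -1.
Others report (2, 15): truth gives -1, best alternative gives -1.
Others report (15, 2): truth gives -1, best alternative gives -1.
Others report (15, 15): truth gives -1, best alternative gives -1.
In every case the truthful report is at least as good as any alternative, so it is a dominant strategy.

Yes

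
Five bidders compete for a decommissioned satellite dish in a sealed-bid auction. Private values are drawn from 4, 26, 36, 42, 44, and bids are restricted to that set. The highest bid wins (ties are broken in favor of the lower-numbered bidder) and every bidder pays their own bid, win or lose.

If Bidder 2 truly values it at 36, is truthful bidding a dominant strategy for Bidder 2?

No

Consider the case where Bidder 1 bids 4, Bidder 3 bids 4, Bidder 4 bids 4 and Bidder 5 bids 4.
Truthful bid 36: wins, pays 36, utility 36 - 36 = 0.
Bid 26 instead: wins, pays 26, utility 36 - 26 = 10.
Since 10 > 0, bidding 26 is strictly better here, so truthful bidding is not dominant.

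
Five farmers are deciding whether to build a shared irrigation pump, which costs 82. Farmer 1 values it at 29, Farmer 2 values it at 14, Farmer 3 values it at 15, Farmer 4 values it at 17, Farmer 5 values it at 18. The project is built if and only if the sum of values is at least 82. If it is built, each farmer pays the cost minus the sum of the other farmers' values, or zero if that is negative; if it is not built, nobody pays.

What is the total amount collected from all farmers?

38

Total value 93 ≥ cost 82, so it is built.
Farmer 1: others sum to 64; max(0, 82 - 64) = 18.
Farmer 2: others sum to 79; max(0, 82 - 79) = 3.
Farmer 3: others sum to 78; max(0, 82 - 78) = 4.
Farmer 4: others sum to 76; max(0, 82 - 76) = 6.
Farmer 5: others sum to 75; max(0, 82 - 75) = 7.
Total collected = 18 + 3 + 4 + 6 + 7 = 38.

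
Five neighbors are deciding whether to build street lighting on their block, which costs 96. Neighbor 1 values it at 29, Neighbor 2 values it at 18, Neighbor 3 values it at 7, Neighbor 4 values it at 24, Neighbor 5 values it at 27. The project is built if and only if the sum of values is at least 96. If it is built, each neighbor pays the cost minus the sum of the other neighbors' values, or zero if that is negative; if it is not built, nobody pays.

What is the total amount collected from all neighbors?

62

Total value 105 ≥ cost 96, so it is built.
Neighbor 1: others sum to 76; max(0, 96 - 76) = 20.
Neighbor 2: others sum to 87; max(0, 96 - 87) = 9.
Neighbor 3: others sum to 98; max(0, 96 - 98) = 0.
Neighbor 4: others sum to 81; max(0, 96 - 81) = 15.
Neighbor 5: others sum to 78; max(0, 96 - 78) = 18.
Total collected = 20 + 9 + 0 + 15 + 18 = 62.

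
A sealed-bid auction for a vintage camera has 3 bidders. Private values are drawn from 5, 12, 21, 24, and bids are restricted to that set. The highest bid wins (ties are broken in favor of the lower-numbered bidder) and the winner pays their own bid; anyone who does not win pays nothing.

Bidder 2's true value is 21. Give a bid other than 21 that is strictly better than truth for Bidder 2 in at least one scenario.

12

Suppose Bidder 1 bids 5 and Bidder 3 bids 5.
Bid 21: wins, pays 21, utility 21 - 21 = 0.
Bid 12: wins, pays 12, utility 21 - 12 = 9.
So bidding 12 beats truth here (9 > 0).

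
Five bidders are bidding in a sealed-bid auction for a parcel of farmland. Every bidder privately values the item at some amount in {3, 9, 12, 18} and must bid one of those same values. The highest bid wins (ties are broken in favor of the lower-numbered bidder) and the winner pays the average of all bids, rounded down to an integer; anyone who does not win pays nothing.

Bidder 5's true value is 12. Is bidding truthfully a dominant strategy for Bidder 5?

Consider the case where Bidder 1 bids 3, Bidder 2 bids 3, Bidder 3 bids 3 and Bidder 4 bids 12.
Truthful bid 12: loses, pays 0, utility 0.
Bid 18 instead: wins, pays 7, utility 12 - 7 = 5.
Since 5 > 0, bidding 18 is strictly better here, so truthful bidding is not dominant.

No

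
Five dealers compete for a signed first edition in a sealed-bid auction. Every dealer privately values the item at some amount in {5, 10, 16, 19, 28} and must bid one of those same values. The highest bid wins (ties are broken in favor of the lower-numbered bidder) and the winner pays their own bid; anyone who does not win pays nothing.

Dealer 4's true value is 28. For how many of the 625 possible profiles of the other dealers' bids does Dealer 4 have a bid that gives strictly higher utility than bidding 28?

Others bid (5, 5, 5, 5): truth gives 0; bid 10 gives 18 > 0. Violating.
Others bid (5, 5, 5, 10): truth gives 0; bid 10 gives 18 > 0. Violating.
Others bid (5, 5, 5, 16): truth gives 0; bid 16 gives 12 > 0. Violating.
Others bid (5, 5, 5, 19): truth gives 0; bid 19 gives 9 > 0. Violating.
Others bid (5, 5, 5, 28): truth gives 0; no alternative beats it.
Others bid (5, 5, 10, 28): truth gives 0; no alternative beats it.
(Checking all 625 profiles: 108 have a profitable deviation, 517 do not.)

108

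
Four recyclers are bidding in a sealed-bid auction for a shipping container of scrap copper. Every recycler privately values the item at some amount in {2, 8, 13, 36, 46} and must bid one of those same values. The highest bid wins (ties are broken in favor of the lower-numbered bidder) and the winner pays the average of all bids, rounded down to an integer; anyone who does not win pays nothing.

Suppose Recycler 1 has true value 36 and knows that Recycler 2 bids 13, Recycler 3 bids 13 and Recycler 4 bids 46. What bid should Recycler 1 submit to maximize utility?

Bid 2: loses, pays 0, utility 0.
Bid 8: loses, pays 0, utility 0.
Bid 13: loses, pays 0, utility 0.
Bid 36: loses, pays 0, utility 0.
Bid 46: wins, pays 29, utility 36 - 29 = 7.
The best choice is 46 with utility 7.

46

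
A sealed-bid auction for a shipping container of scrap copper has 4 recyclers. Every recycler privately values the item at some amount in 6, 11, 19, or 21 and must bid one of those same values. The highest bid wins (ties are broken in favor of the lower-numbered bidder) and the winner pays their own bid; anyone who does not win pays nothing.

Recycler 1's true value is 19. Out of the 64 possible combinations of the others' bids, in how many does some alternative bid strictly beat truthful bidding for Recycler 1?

8

Others bid (6, 6, 6): truth gives 0; bid 6 gives 13 > 0. Violating.
Others bid (6, 6, 11): truth gives 0; bid 11 gives 8 > 0. Violating.
Others bid (6, 11, 6): truth gives 0; bid 11 gives 8 > 0. Violating.
Others bid (6, 11, 11): truth gives 0; bid 11 gives 8 > 0. Violating.
Others bid (6, 6, 19): truth gives 0; no alternative beats it.
Others bid (6, 6, 21): truth gives 0; no alternative beats it.
(Checking all 64 profiles: 8 have a profitable deviation, 56 do not.)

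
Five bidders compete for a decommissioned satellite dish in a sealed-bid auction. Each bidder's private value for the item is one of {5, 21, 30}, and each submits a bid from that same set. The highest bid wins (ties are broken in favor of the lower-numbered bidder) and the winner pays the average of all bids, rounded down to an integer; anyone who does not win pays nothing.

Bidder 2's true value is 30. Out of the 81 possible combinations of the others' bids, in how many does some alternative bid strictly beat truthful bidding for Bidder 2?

8

Others bid (5, 5, 5, 5): truth gives 20; bid 21 gives 22 > 20. Violating.
Others bid (5, 5, 5, 21): truth gives 17; bid 21 gives 19 > 17. Violating.
Others bid (5, 5, 21, 5): truth gives 17; bid 21 gives 19 > 17. Violating.
Others bid (5, 5, 21, 21): truth gives 14; bid 21 gives 16 > 14. Violating.
Others bid (5, 5, 5, 30): truth gives 15; no alternative beats it.
Others bid (5, 5, 21, 30): truth gives 12; no alternative beats it.
(Checking all 81 profiles: 8 have a profitable deviation, 73 do not.)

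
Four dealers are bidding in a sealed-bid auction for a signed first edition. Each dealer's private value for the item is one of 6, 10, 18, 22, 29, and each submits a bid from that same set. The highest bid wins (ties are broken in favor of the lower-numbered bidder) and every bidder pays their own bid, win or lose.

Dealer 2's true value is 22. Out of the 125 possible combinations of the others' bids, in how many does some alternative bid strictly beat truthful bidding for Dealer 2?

95

Others bid (6, 6, 6): truth gives 0; bid 10 gives 12 > 0. Violating.
Others bid (6, 6, 10): truth gives 0; bid 10 gives 12 > 0. Violating.
Others bid (6, 6, 18): truth gives 0; bid 18 gives 4 > 0. Violating.
Others bid (6, 6, 29): truth gives -22; bid 6 gives -6 > -22. Violating.
Others bid (6, 6, 22): truth gives 0; no alternative beats it.
Others bid (6, 10, 22): truth gives 0; no alternative beats it.
(Checking all 125 profiles: 95 have a profitable deviation, 30 do not.)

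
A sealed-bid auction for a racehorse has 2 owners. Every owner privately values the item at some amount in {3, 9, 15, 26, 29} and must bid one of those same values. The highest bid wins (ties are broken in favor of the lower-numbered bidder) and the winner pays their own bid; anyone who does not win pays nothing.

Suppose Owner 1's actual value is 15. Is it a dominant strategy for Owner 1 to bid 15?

No

Consider the case where Owner 2 bids 3.
Truthful bid 15: wins, pays 15, utility 15 - 15 = 0.
Bid 3 instead: wins, pays 3, utility 15 - 3 = 12.
Since 12 > 0, bidding 3 is strictly better here, so truthful bidding is not dominant.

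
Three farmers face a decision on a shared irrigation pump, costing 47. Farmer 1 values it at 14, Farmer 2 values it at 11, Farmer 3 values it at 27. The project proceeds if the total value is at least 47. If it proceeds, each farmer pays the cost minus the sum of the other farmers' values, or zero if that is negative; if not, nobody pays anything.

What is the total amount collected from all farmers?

Total value 52 ≥ cost 47, so it is built.
Farmer 1: others sum to 38; max(0, 47 - 38) = 9.
Farmer 2: others sum to 41; max(0, 47 - 41) = 6.
Farmer 3: others sum to 25; max(0, 47 - 25) = 22.
Total collected = 9 + 6 + 22 = 37.

37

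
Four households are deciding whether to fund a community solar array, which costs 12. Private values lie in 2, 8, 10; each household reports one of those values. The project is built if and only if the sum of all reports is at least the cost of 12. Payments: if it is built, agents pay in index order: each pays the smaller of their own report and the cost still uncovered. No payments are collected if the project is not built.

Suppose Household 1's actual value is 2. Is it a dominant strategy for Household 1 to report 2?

Yes

Check each profile of the others' reports and compare truth against every alternative report.
Others report (2, 2, 2): truth gives 0, best alternative gives -6.
Others report (2, 2, 8): truth gives 0, best alternative gives -6.
Others report (2, 2, 10): truth gives 0, best alternative gives -6.
Others report (2, 8, 2): truth gives 0, best alternative gives -6.
Others report (2, 8, 8): truth gives 0, best alternative gives -6.
Others report (2, 8, 10): truth gives 0, best alternative gives -6.
(Remaining 21 profiles checked similarly; truth is weakly best in each.)
In every case the truthful report is at least as good as any alternative, so it is a dominant strategy.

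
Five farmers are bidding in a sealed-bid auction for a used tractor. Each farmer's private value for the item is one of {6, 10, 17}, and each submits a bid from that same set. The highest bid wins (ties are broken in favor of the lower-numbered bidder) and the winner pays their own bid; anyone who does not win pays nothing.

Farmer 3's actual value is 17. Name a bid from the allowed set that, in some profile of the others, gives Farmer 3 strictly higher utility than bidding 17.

10

Suppose Farmer 1 bids 6, Farmer 2 bids 6, Farmer 4 bids 6 and Farmer 5 bids 6.
Bid 17: wins, pays 17, utility 17 - 17 = 0.
Bid 10: wins, pays 10, utility 17 - 10 = 7.
So bidding 10 beats truth here (7 > 0).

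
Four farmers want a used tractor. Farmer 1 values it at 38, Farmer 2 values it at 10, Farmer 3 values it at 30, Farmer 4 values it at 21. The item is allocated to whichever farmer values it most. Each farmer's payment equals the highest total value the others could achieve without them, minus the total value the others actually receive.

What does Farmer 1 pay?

Farmer 1 has the highest value and receives the item.
Without Farmer 1, the item would go to the next-highest value, 30, so the others could achieve 30.
With Farmer 1 present and winning, the others receive nothing, so their total is 0.
Payment = 30 - 0 = 30.

30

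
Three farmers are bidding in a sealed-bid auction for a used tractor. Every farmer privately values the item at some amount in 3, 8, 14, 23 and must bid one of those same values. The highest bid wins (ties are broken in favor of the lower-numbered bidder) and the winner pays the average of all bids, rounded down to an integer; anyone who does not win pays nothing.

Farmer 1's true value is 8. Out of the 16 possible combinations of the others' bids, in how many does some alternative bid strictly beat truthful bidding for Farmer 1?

1

Others bid (3, 3): truth gives 4; bid 3 gives 5 > 4. Violating.
Others bid (3, 8): truth gives 2; no alternative beats it.
Others bid (3, 14): truth gives 0; no alternative beats it.
(Checking all 16 profiles: 1 has a profitable deviation, 15 do not.)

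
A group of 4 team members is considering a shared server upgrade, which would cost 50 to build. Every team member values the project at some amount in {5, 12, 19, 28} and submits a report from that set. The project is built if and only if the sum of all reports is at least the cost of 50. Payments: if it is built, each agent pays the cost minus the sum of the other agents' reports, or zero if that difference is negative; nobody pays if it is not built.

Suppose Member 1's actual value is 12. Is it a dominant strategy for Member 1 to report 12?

Yes

Check each profile of the others' reports and compare truth against every alternative report.
Others report (5, 19, 28): truth gives 12, best alternative gives 12.
Others report (5, 28, 19): truth gives 12, best alternative gives 12.
Others report (5, 28, 28): truth gives 12, best alternative gives 12.
Others report (12, 12, 28): truth gives 12, best alternative gives 12.
Others report (12, 19, 19): truth gives 12, best alternative gives 12.
Others report (12, 19, 28): truth gives 12, best alternative gives 12.
(Remaining 58 profiles checked similarly; truth is weakly best in each.)
In every case the truthful report is at least as good as any alternative, so it is a dominant strategy.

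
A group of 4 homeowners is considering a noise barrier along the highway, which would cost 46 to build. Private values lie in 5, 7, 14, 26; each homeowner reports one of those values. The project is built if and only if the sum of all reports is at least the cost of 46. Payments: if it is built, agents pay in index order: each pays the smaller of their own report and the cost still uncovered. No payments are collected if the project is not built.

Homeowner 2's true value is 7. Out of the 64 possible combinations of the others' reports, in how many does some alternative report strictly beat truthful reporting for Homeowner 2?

26

Others report (5, 14, 26): truth gives 0; report 5 gives 2 > 0. Violating.
Others report (5, 26, 14): truth gives 0; report 5 gives 2 > 0. Violating.
Others report (5, 26, 26): truth gives 0; report 5 gives 2 > 0. Violating.
Others report (7, 14, 26): truth gives 0; report 5 gives 2 > 0. Violating.
Others report (5, 5, 5): truth gives 0; no alternative beats it.
Others report (5, 5, 7): truth gives 0; no alternative beats it.
(Checking all 64 profiles: 26 have a profitable deviation, 38 do not.)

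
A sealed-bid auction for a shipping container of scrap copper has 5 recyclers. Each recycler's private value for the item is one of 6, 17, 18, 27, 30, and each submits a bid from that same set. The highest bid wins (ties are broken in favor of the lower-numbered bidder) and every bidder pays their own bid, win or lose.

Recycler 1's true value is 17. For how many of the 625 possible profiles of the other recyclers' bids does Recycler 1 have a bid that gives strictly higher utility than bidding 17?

Others bid (6, 6, 6, 6): truth gives 0; bid 6 gives 11 > 0. Violating.
Others bid (6, 6, 6, 18): truth gives -17; bid 18 gives -1 > -17. Violating.
Others bid (6, 6, 6, 27): truth gives -17; bid 6 gives -6 > -17. Violating.
Others bid (6, 6, 6, 30): truth gives -17; bid 6 gives -6 > -17. Violating.
Others bid (6, 6, 6, 17): truth gives 0; no alternative beats it.
Others bid (6, 6, 17, 6): truth gives 0; no alternative beats it.
(Checking all 625 profiles: 610 have a profitable deviation, 15 do not.)

610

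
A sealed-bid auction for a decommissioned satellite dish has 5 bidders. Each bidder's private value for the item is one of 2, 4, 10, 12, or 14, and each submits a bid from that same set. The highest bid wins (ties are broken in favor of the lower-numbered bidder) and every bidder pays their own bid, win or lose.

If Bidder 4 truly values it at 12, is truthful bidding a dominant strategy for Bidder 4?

No

Consider the case where Bidder 1 bids 2, Bidder 2 bids 2, Bidder 3 bids 2 and Bidder 5 bids 2.
Truthful bid 12: wins, pays 12, utility 12 - 12 = 0.
Bid 4 instead: wins, pays 4, utility 12 - 4 = 8.
Since 8 > 0, bidding 4 is strictly better here, so truthful bidding is not dominant.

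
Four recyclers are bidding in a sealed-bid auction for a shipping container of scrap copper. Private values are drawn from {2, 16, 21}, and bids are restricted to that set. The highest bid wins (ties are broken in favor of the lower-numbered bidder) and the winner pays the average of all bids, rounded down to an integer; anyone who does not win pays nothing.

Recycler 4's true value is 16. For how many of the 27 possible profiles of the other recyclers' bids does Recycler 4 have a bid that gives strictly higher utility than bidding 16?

6

Others bid (2, 2, 16): truth gives 0; bid 21 gives 6 > 0. Violating.
Others bid (2, 16, 2): truth gives 0; bid 21 gives 6 > 0. Violating.
Others bid (2, 16, 16): truth gives 0; bid 21 gives 3 > 0. Violating.
Others bid (16, 2, 2): truth gives 0; bid 21 gives 6 > 0. Violating.
Others bid (2, 2, 2): truth gives 11; no alternative beats it.
Others bid (2, 2, 21): truth gives 0; no alternative beats it.
(Checking all 27 profiles: 6 have a profitable deviation, 21 do not.)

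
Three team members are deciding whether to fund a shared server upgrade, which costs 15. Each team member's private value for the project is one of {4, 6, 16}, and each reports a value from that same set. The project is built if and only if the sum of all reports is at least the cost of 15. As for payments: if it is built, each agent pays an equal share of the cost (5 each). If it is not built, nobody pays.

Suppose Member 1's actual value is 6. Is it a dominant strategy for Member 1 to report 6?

Consider the case where Member 2 reports 4 and Member 3 reports 4.
Truthful report 6: project not built, utility 0.
Report 16 instead: project built, pays 5, utility 6 - 5 = 1.
Since 1 > 0, reporting 16 is strictly better here, so truthful reporting is not dominant.

No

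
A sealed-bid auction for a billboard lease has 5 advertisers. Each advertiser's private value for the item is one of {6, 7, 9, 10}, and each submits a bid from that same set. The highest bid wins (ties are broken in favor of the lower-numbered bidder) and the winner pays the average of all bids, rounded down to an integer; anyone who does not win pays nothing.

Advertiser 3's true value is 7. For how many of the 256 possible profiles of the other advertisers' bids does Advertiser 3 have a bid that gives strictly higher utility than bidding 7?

2

Others bid (6, 7, 6, 6): truth gives 0; bid 9 gives 1 > 0. Violating.
Others bid (7, 6, 6, 6): truth gives 0; bid 9 gives 1 > 0. Violating.
Others bid (6, 6, 6, 6): truth gives 1; no alternative beats it.
Others bid (6, 6, 6, 7): truth gives 1; no alternative beats it.
(Checking all 256 profiles: 2 have a profitable deviation, 254 do not.)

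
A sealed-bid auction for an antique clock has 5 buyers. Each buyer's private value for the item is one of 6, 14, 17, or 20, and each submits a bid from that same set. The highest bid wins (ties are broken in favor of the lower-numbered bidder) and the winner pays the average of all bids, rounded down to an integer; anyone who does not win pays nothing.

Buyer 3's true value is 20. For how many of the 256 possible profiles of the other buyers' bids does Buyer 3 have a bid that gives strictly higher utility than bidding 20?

22

Others bid (6, 6, 6, 6): truth gives 12; bid 14 gives 13 > 12. Violating.
Others bid (6, 6, 6, 14): truth gives 10; bid 14 gives 11 > 10. Violating.
Others bid (6, 6, 6, 17): truth gives 9; bid 17 gives 10 > 9. Violating.
Others bid (6, 6, 14, 6): truth gives 10; bid 14 gives 11 > 10. Violating.
Others bid (6, 6, 6, 20): truth gives 9; no alternative beats it.
Others bid (6, 6, 14, 17): truth gives 8; no alternative beats it.
(Checking all 256 profiles: 22 have a profitable deviation, 234 do not.)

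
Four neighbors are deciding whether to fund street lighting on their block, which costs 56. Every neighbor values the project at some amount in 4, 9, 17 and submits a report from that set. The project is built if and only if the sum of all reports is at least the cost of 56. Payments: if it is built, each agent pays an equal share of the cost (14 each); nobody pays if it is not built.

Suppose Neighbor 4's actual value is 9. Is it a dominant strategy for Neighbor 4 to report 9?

No

Consider the case where Neighbor 1 reports 17, Neighbor 2 reports 17 and Neighbor 3 reports 17.
Truthful report 9: project built, pays 14, utility 9 - 14 = -5.
Report 4 instead: project not built, utility 0.
Since 0 > -5, reporting 4 is strictly better here, so truthful reporting is not dominant.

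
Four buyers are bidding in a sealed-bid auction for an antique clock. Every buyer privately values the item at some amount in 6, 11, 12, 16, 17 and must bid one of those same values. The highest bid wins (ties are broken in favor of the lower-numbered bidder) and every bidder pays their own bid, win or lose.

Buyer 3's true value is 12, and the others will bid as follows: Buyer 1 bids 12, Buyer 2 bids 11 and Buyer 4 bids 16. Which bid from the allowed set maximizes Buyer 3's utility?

Bid 6: loses but pays 6, utility -6.
Bid 11: loses but pays 11, utility -11.
Bid 12: loses but pays 12, utility -12.
Bid 16: wins, pays 16, utility 12 - 16 = -4.
Bid 17: wins, pays 17, utility 12 - 17 = -5.
The best choice is 16 with utility -4.

16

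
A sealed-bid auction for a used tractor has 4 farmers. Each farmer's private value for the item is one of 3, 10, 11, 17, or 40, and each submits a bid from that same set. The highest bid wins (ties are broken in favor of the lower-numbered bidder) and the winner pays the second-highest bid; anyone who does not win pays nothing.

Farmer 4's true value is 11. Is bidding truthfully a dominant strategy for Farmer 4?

Check each profile of the others' bids and compare truth against every alternative bid.
Others bid (3, 3, 3): truth gives 8, best alternative gives 8.
Others bid (3, 3, 10): truth gives 1, best alternative gives 1.
Others bid (3, 10, 3): truth gives 1, best alternative gives 1.
Others bid (3, 10, 10): truth gives 1, best alternative gives 1.
Others bid (10, 3, 3): truth gives 1, best alternative gives 1.
Others bid (10, 3, 10): truth gives 1, best alternative gives 1.
(Remaining 119 profiles checked similarly; truth is weakly best in each.)
In every case the truthful bid is at least as good as any alternative, so it is a dominant strategy.

Yes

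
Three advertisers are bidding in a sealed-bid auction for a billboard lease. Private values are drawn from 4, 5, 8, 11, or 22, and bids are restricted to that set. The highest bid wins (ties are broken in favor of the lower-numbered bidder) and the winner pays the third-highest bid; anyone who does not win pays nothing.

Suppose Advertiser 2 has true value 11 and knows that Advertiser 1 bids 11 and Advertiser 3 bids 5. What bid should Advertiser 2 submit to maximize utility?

22

Bid 4: loses, pays 0, utility 0.
Bid 5: loses, pays 0, utility 0.
Bid 8: loses, pays 0, utility 0.
Bid 11: loses, pays 0, utility 0.
Bid 22: wins, pays 5, utility 11 - 5 = 6.
The best choice is 22 with utility 6.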